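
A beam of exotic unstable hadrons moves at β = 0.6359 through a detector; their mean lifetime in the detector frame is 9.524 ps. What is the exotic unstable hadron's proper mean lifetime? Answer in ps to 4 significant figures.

γ = 1/√(1 − 0.6359²) = 1.29572
Proper time: τ₀ = Δt/γ = 9.524/1.29572 = 7.350 ps

τ₀ ≈ 7.350 ps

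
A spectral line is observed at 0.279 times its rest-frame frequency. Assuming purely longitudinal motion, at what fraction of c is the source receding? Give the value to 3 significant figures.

f_obs/f_src = √((1−β)/(1+β)) = 0.279  ⇒  (1−β)/(1+β) = 0.077841
β = |1 − D²|/(1 + D²) = |1 − 0.077841|/(1 + 0.077841) = 0.856

β ≈ 0.856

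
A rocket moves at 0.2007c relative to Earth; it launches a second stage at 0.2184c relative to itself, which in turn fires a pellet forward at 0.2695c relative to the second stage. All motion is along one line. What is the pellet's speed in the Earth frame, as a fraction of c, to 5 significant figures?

Compose boost 2: (0.2184 + 0.2007)/(1 + 0.2184×0.2007) = 0.41910/1.043833 = 0.4015011
Compose boost 3: (0.2695 + 0.4015011)/(1 + 0.2695×0.4015011) = 0.6710011/1.108205 = 0.60548

u ≈ 0.60548c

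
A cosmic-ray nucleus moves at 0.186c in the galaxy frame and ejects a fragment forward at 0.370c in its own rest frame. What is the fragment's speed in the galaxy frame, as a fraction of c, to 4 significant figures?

u ≈ 0.5202c

Compose boost 2: (0.370 + 0.186)/(1 + 0.370×0.186) = 0.5560/1.06882 = 0.5202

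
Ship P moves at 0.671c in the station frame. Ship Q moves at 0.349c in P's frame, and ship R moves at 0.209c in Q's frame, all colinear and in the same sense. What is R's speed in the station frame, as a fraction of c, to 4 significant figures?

u ≈ 0.8829c

Compose boost 2: (0.349 + 0.671)/(1 + 0.349×0.671) = 1.020/1.23418 = 0.826460
Compose boost 3: (0.209 + 0.826460)/(1 + 0.209×0.826460) = 1.03546/1.17273 = 0.8829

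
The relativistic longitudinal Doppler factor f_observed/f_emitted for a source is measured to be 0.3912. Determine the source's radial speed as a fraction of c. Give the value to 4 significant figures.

f_obs/f_src = √((1−β)/(1+β)) = 0.3912  ⇒  (1−β)/(1+β) = 0.153037
β = |1 − D²|/(1 + D²) = |1 − 0.153037|/(1 + 0.153037) = 0.7345

β ≈ 0.7345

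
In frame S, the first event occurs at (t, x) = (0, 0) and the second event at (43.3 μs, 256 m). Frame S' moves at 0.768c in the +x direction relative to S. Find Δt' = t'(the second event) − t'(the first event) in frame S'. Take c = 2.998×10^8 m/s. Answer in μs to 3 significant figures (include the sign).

Δt' ≈ 66.6 μs

γ = 1/√(1 − 0.768²) = 1.5614
Δt' = γ(Δt − vΔx/c²) = 1.5614 × (43.3 μs − 0.768×256 m / (2.998×10^8 m/s))
= 1.5614 × (42.644 μs) = 66.6 μs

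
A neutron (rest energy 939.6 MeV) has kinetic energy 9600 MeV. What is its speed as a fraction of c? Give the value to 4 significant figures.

γ = 1 + K/(m₀c²) = 1 + 9600/939.6 = 11.2171
β = √(1 − 1/γ²) = 0.9960

β ≈ 0.9960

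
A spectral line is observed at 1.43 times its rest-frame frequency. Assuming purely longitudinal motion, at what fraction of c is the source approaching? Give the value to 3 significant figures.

f_obs/f_src = √((1+β)/(1−β)) = 1.43  ⇒  (1+β)/(1−β) = 2.0449
β = |1 − D²|/(1 + D²) = |1 − 2.0449|/(1 + 2.0449) = 0.343

β ≈ 0.343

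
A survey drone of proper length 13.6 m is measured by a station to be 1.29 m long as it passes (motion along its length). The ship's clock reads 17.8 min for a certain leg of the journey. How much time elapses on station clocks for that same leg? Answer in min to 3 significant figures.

Δt ≈ 188 min

Length contraction ⇒ γ = L₀/L = 13.6/1.29 = 10.543
Time dilation: Δt = γτ₀ = 10.543 × 17.8 min = 188 min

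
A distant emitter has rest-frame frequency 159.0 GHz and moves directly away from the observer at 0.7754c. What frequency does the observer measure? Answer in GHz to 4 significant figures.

f_obs ≈ 56.55 GHz

Relativistic Doppler: f_obs = f_src √((1−β)/(1+β))
= 159.0 × √(0.224600/1.77540) = 159.0 × 0.355678 = 56.55 GHz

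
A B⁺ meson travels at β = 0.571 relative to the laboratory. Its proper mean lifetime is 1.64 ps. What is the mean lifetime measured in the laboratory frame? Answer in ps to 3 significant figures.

γ = 1/√(1 − 0.571²) = 1.2181
Time dilation: Δt = γτ₀ = 1.2181 × 1.64 ps = 2.00 ps

Δt ≈ 2.00 ps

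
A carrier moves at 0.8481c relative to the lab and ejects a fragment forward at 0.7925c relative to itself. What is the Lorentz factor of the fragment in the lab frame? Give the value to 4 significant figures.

γ ≈ 5.175

u_lab = (0.7925 + 0.8481)/(1 + 0.7925×0.8481) = 1.6406/1.672119 = 0.9811501
γ = 1/√(1 − 0.9811501²) = 5.175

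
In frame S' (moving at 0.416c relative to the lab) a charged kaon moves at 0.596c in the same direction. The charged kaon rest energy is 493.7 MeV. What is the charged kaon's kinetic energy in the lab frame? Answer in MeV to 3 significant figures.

K ≈ 350 MeV

u_lab = (0.596 + 0.416)/(1 + 0.596×0.416) = 0.810939
γ = 1/√(1 − 0.810939²) = 1.7090
K = (γ − 1)m₀c² = (1.7090 − 1) × 493.7 = 0.70902 × 493.7 = 350 MeV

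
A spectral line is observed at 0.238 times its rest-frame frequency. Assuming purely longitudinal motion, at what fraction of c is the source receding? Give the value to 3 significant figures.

β ≈ 0.893

f_obs/f_src = √((1−β)/(1+β)) = 0.238  ⇒  (1−β)/(1+β) = 0.056644
β = |1 − D²|/(1 + D²) = |1 − 0.056644|/(1 + 0.056644) = 0.893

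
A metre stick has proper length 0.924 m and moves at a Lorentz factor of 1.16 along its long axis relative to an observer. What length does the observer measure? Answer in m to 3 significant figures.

L ≈ 0.797 m

γ = 1.16 (given)
Length contraction: L = L₀/γ = 0.924/1.16 = 0.797 m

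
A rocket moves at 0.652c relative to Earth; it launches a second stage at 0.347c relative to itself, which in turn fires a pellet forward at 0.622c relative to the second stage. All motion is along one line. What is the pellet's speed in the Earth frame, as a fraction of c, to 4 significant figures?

Compose boost 2: (0.347 + 0.652)/(1 + 0.347×0.652) = 0.9990/1.22624 = 0.814683
Compose boost 3: (0.622 + 0.814683)/(1 + 0.622×0.814683) = 1.43668/1.50673 = 0.9535

u ≈ 0.9535c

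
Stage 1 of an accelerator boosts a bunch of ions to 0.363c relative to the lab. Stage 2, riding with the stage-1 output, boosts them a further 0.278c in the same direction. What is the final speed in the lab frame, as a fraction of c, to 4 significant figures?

u ≈ 0.5822c

Compose boost 2: (0.278 + 0.363)/(1 + 0.278×0.363) = 0.6410/1.10091 = 0.5822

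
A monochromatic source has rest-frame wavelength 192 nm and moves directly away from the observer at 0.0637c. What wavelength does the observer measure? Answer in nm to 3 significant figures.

λ_obs ≈ 205 nm

Relativistic Doppler: λ_obs = λ_src √((1+β)/(1−β))
= 192 × √(1.0637/0.93630) = 192 × 1.0659 = 205 nm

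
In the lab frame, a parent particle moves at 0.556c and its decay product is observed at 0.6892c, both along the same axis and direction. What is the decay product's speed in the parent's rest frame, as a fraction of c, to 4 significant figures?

Inverse velocity addition: u' = (u − v)/(1 − uv/c²)
= (0.6892 − 0.556)/(1 − 0.6892×0.556) = 0.1332/0.616805 = 0.2160

u' ≈ 0.2160c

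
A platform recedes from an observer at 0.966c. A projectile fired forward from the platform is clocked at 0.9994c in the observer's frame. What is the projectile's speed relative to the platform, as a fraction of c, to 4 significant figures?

u' ≈ 0.9659c

Inverse velocity addition: u' = (u − v)/(1 − uv/c²)
= (0.9994 − 0.966)/(1 − 0.9994×0.966) = 0.03340/0.0345796 = 0.9659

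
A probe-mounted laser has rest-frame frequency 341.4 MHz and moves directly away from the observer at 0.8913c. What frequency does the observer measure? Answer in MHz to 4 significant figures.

Relativistic Doppler: f_obs = f_src √((1−β)/(1+β))
= 341.4 × √(0.108700/1.89130) = 341.4 × 0.239737 = 81.85 MHz

f_obs ≈ 81.85 MHz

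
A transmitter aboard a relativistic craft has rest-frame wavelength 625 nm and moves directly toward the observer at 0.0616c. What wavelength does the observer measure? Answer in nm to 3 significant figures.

Relativistic Doppler: λ_obs = λ_src √((1−β)/(1+β))
= 625 × √(0.93840/1.0616) = 625 × 0.94019 = 588 nm

λ_obs ≈ 588 nm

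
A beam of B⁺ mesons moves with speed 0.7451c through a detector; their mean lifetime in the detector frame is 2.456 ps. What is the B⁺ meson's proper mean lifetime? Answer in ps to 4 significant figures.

γ = 1/√(1 − 0.7451²) = 1.49936
Proper time: τ₀ = Δt/γ = 2.456/1.49936 = 1.638 ps

τ₀ ≈ 1.638 ps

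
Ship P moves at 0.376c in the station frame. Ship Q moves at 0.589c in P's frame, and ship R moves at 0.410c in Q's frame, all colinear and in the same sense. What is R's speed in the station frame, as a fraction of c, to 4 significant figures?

Compose boost 2: (0.589 + 0.376)/(1 + 0.589×0.376) = 0.9650/1.22146 = 0.790036
Compose boost 3: (0.410 + 0.790036)/(1 + 0.410×0.790036) = 1.20004/1.32391 = 0.9064

u ≈ 0.9064c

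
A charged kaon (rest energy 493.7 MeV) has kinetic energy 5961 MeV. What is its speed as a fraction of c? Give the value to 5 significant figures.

γ = 1 + K/(m₀c²) = 1 + 5961/493.7 = 13.07413
β = √(1 − 1/γ²) = 0.99707

β ≈ 0.99707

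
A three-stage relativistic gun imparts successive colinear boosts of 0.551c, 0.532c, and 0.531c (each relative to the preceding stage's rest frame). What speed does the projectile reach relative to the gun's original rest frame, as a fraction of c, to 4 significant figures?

Compose boost 2: (0.532 + 0.551)/(1 + 0.532×0.551) = 1.083/1.29313 = 0.837502
Compose boost 3: (0.531 + 0.837502)/(1 + 0.531×0.837502) = 1.36850/1.44471 = 0.9472

u ≈ 0.9472c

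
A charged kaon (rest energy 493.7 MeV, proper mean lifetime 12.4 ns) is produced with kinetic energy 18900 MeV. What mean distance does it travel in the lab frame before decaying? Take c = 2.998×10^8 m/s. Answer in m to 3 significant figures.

d ≈ 146 m

γ = 1 + K/(m₀c²) = 1 + 18900/493.7 = 39.282
β = √(1 − 1/γ²) = 0.99968
Dilated lifetime: γτ₀ = 39.282 × 12.4 ns = 487.10 ns
d = βc·γτ₀ = 0.99968 × (2.998×10^8 m/s) × 4.8710×10^-7 s = 146 m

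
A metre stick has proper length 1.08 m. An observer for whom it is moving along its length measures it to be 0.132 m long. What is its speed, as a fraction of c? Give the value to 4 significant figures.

β ≈ 0.9925

γ = L₀/L = 1.08/0.132 = 8.18182
β = √(1 − 1/γ²) = 0.9925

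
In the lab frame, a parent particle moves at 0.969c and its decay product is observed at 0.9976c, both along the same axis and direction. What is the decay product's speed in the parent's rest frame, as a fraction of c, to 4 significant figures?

u' ≈ 0.8582c

Inverse velocity addition: u' = (u − v)/(1 − uv/c²)
= (0.9976 − 0.969)/(1 − 0.9976×0.969) = 0.02860/0.0333256 = 0.8582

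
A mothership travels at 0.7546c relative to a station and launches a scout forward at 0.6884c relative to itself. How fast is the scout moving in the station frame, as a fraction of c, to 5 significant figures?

Compose boost 2: (0.6884 + 0.7546)/(1 + 0.6884×0.7546) = 1.4430/1.519467 = 0.94968

u ≈ 0.94968c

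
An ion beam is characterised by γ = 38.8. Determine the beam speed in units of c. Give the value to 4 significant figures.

β ≈ 0.9997

β = √(1 − 1/γ²) = √(1 − 1/38.8²) = √(0.999336) = 0.9997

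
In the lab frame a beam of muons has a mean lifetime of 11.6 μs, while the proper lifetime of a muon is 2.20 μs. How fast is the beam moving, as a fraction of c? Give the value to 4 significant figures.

β ≈ 0.9819

γ = Δt/τ₀ = 11.6/2.20 = 5.27273
β = √(1 − 1/γ²) = √(1 − 1/5.27273²) = 0.9819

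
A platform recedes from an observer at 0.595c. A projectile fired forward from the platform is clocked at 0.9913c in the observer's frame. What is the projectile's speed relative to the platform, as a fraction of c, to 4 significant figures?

Inverse velocity addition: u' = (u − v)/(1 − uv/c²)
= (0.9913 − 0.595)/(1 − 0.9913×0.595) = 0.3963/0.410177 = 0.9662

u' ≈ 0.9662c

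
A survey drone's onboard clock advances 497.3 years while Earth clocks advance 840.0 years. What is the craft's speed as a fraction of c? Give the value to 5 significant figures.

β ≈ 0.80592

γ = Δt/τ₀ = 840.0/497.3 = 1.689121
β = √(1 − 1/γ²) = √(1 − 1/1.689121²) = 0.80592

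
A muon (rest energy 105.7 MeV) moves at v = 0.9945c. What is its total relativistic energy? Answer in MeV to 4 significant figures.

E ≈ 1009 MeV

γ = 1/√(1 − 0.9945²) = 9.54776
E = γm₀c² = 9.54776 × 105.7 MeV = 1009 MeV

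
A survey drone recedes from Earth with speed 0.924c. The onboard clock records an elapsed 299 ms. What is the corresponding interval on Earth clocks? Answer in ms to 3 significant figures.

γ = 1/√(1 − 0.924²) = 2.6151
Time dilation: Δt = γτ₀ = 2.6151 × 299 ms = 782 ms

Δt ≈ 782 ms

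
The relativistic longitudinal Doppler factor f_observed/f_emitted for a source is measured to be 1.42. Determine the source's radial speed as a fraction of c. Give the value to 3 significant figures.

β ≈ 0.337

f_obs/f_src = √((1+β)/(1−β)) = 1.42  ⇒  (1+β)/(1−β) = 2.0164
β = |1 − D²|/(1 + D²) = |1 − 2.0164|/(1 + 2.0164) = 0.337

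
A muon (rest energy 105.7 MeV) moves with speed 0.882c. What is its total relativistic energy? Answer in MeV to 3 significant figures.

γ = 1/√(1 − 0.882²) = 2.1220
E = γm₀c² = 2.1220 × 105.7 MeV = 224 MeV

E ≈ 224 MeV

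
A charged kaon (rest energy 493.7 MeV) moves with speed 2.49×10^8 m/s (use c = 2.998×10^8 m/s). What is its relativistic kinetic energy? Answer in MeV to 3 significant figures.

K ≈ 393 MeV

β = v/c = 2.49×10^8 / 2.998×10^8 = 0.83055
γ = 1/√(1 − 0.83055²) = 1.7955
K = (γ − 1)m₀c² = (1.7955 − 1) × 493.7 MeV = 0.79553 × 493.7 MeV = 393 MeV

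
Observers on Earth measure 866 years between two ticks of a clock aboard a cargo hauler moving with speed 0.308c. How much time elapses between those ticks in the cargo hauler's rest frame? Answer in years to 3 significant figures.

τ₀ ≈ 824 years

γ = 1/√(1 − 0.308²) = 1.0511
Proper time: τ₀ = Δt/γ = 866/1.0511 = 824 years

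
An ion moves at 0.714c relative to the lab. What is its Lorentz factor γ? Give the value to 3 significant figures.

γ ≈ 1.43

γ = 1/√(1 − β²) = 1/√(1 − 0.714²) = 1/√(0.49020) = 1.43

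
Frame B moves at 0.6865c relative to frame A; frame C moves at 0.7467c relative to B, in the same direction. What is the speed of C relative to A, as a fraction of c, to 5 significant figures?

Compose boost 2: (0.7467 + 0.6865)/(1 + 0.7467×0.6865) = 1.4332/1.512610 = 0.94750

u ≈ 0.94750c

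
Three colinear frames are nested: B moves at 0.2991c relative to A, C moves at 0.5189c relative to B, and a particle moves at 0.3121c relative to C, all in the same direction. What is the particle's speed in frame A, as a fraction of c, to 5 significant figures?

Compose boost 2: (0.5189 + 0.2991)/(1 + 0.5189×0.2991) = 0.81800/1.155203 = 0.7081007
Compose boost 3: (0.3121 + 0.7081007)/(1 + 0.3121×0.7081007) = 1.020201/1.220998 = 0.83555

u ≈ 0.83555c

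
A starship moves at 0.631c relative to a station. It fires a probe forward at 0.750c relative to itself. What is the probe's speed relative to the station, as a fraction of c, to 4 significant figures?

u ≈ 0.9374c

Relativistic velocity addition: u = (u' + v)/(1 + u'v/c²)
= (0.750 + 0.631)/(1 + 0.750×0.631) = 1.381/1.47325 = 0.9374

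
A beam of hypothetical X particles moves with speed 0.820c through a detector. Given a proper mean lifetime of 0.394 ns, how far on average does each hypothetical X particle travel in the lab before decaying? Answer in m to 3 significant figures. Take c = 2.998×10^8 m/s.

γ = 1/√(1 − 0.820²) = 1.7471
Dilated lifetime: Δt = γτ₀ = 1.7471 × 0.394 ns = 0.68837 ns
d = vΔt = 0.820c × 0.68837 ns = 2.4584×10^8 m/s × 6.8837×10^-10 s = 0.169 m

d ≈ 0.169 m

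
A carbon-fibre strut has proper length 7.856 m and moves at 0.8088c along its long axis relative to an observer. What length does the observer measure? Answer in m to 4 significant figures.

γ = 1/√(1 − 0.8088²) = 1.70044
Length contraction: L = L₀/γ = 7.856/1.70044 = 4.620 m

L ≈ 4.620 m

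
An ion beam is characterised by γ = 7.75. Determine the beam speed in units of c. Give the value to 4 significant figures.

β ≈ 0.9916

β = √(1 − 1/γ²) = √(1 − 1/7.75²) = √(0.983351) = 0.9916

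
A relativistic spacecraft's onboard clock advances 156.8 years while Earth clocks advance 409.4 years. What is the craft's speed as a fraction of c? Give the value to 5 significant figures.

β ≈ 0.92375

γ = Δt/τ₀ = 409.4/156.8 = 2.610969
β = √(1 − 1/γ²) = √(1 − 1/2.610969²) = 0.92375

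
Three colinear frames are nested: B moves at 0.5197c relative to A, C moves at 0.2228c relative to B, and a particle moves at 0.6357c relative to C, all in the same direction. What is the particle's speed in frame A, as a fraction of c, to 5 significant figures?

Compose boost 2: (0.2228 + 0.5197)/(1 + 0.2228×0.5197) = 0.74250/1.115789 = 0.6654483
Compose boost 3: (0.6357 + 0.6654483)/(1 + 0.6357×0.6654483) = 1.301148/1.423025 = 0.91435

u ≈ 0.91435c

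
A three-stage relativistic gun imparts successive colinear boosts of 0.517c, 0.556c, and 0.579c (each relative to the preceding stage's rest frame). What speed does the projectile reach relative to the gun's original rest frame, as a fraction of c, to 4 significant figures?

u ≈ 0.9527c

Compose boost 2: (0.556 + 0.517)/(1 + 0.556×0.517) = 1.073/1.28745 = 0.833429
Compose boost 3: (0.579 + 0.833429)/(1 + 0.579×0.833429) = 1.41243/1.48256 = 0.9527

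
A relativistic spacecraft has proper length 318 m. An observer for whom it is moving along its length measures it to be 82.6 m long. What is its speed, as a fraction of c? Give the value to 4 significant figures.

γ = L₀/L = 318/82.6 = 3.84988
β = √(1 − 1/γ²) = 0.9657

β ≈ 0.9657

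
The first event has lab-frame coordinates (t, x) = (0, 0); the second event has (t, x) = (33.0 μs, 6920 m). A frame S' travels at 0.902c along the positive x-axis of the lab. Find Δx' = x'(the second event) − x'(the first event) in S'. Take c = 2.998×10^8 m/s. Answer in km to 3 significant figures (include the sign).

γ = 1/√(1 − 0.902²) = 2.3162
Δx' = γ(Δx − vΔt) = 2.3162 × (6920 m − 0.902×(2.998×10^8 m/s)×33.0×10^-6 s)
= 2.3162 × (-2003.8 m) = -4.64 km

Δx' ≈ -4.64 km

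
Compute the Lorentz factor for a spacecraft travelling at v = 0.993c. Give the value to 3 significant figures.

γ = 1/√(1 − β²) = 1/√(1 − 0.993²) = 1/√(0.013951) = 8.47

γ ≈ 8.47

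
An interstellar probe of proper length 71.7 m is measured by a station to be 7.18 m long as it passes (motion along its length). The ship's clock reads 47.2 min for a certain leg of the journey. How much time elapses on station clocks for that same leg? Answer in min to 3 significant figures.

Δt ≈ 471 min

Length contraction ⇒ γ = L₀/L = 71.7/7.18 = 9.9861
Time dilation: Δt = γτ₀ = 9.9861 × 47.2 min = 471 min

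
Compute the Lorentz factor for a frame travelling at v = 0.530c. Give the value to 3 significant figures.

γ ≈ 1.18

γ = 1/√(1 − β²) = 1/√(1 − 0.530²) = 1/√(0.71910) = 1.18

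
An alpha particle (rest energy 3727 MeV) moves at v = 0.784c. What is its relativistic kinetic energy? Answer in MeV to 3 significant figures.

γ = 1/√(1 − 0.784²) = 1.6109
K = (γ − 1)m₀c² = (1.6109 − 1) × 3727 MeV = 0.61093 × 3727 MeV = 2280 MeV

K ≈ 2280 MeV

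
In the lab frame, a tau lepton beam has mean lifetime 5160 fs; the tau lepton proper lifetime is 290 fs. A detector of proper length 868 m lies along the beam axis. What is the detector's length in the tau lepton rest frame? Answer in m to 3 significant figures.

Time dilation ⇒ γ = Δt/τ₀ = 5160/290 = 17.793
Length contraction: L = L₀/γ = 868/17.793 = 48.8 m

L ≈ 48.8 m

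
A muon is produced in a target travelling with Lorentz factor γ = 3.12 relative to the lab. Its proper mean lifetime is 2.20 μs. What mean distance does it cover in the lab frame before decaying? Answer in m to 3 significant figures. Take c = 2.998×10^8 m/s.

d ≈ 1950 m

β = √(1 − 1/γ²) = √(1 − 1/3.12²) = 0.94724
Dilated lifetime: Δt = γτ₀ = 3.12 × 2.20 μs = 6.8640 μs
d = vΔt = 0.94724c × 6.8640 μs = 2.8398×10^8 m/s × 6.8640×10^-6 s = 1950 m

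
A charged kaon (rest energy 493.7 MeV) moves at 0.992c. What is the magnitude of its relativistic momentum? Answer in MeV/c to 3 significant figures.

γ = 1/√(1 − 0.992²) = 7.9216
p = γβm₀c = 7.9216 × 0.992 × 493.7 MeV/c = 3880 MeV/c

p ≈ 3880 MeV/c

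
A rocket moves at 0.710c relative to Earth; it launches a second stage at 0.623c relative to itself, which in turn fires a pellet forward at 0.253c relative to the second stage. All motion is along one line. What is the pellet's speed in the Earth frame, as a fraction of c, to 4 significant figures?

Compose boost 2: (0.623 + 0.710)/(1 + 0.623×0.710) = 1.333/1.44233 = 0.924199
Compose boost 3: (0.253 + 0.924199)/(1 + 0.253×0.924199) = 1.17720/1.23382 = 0.9541

u ≈ 0.9541c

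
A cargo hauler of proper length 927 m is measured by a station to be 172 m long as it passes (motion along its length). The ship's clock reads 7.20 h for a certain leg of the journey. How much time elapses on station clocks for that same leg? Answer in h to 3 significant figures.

Length contraction ⇒ γ = L₀/L = 927/172 = 5.3895
Time dilation: Δt = γτ₀ = 5.3895 × 7.20 h = 38.8 h

Δt ≈ 38.8 h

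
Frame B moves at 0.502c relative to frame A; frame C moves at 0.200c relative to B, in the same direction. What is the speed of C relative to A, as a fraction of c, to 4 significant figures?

u ≈ 0.6379c

Compose boost 2: (0.200 + 0.502)/(1 + 0.200×0.502) = 0.7020/1.10040 = 0.6379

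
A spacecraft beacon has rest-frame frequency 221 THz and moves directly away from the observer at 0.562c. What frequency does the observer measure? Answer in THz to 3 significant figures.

Relativistic Doppler: f_obs = f_src √((1−β)/(1+β))
= 221 × √(0.43800/1.5620) = 221 × 0.52954 = 117 THz

f_obs ≈ 117 THz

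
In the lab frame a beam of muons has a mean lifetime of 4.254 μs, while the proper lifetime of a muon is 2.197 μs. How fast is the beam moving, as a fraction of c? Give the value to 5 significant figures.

β ≈ 0.85631

γ = Δt/τ₀ = 4.254/2.197 = 1.936277
β = √(1 − 1/γ²) = √(1 − 1/1.936277²) = 0.85631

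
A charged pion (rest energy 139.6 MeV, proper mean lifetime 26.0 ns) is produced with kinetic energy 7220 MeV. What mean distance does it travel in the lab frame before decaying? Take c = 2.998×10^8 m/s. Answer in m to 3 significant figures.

γ = 1 + K/(m₀c²) = 1 + 7220/139.6 = 52.719
β = √(1 − 1/γ²) = 0.99982
Dilated lifetime: γτ₀ = 52.719 × 26.0 ns = 1370.7 ns
d = βc·γτ₀ = 0.99982 × (2.998×10^8 m/s) × 1.3707×10^-6 s = 411 m

d ≈ 411 m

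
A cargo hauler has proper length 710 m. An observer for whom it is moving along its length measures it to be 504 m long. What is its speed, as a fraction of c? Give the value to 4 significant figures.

γ = L₀/L = 710/504 = 1.40873
β = √(1 − 1/γ²) = 0.7043

β ≈ 0.7043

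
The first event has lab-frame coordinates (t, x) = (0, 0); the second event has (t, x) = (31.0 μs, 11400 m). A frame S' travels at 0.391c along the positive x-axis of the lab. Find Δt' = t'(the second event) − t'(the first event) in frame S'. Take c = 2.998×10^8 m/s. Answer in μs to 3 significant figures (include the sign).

Δt' ≈ 17.5 μs

γ = 1/√(1 − 0.391²) = 1.0865
Δt' = γ(Δt − vΔx/c²) = 1.0865 × (31.0 μs − 0.391×11400 m / (2.998×10^8 m/s))
= 1.0865 × (16.132 μs) = 17.5 μs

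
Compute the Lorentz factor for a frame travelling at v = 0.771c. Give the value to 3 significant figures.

γ ≈ 1.57

γ = 1/√(1 − β²) = 1/√(1 − 0.771²) = 1/√(0.40556) = 1.57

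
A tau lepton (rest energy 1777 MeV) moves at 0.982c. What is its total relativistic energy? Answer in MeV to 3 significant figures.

γ = 1/√(1 − 0.982²) = 5.2943
E = γm₀c² = 5.2943 × 1777 MeV = 9410 MeV

E ≈ 9410 MeV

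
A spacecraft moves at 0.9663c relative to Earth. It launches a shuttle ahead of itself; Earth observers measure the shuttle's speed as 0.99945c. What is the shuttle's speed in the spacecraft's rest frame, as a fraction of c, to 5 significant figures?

u' ≈ 0.96841c

Inverse velocity addition: u' = (u − v)/(1 − uv/c²)
= (0.99945 − 0.9663)/(1 − 0.99945×0.9663) = 0.033150/0.03423146 = 0.96841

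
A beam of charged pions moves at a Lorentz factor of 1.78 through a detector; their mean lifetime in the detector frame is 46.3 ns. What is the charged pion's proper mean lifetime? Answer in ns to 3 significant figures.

τ₀ ≈ 26.0 ns

γ = 1.78 (given)
Proper time: τ₀ = Δt/γ = 46.3/1.78 = 26.0 ns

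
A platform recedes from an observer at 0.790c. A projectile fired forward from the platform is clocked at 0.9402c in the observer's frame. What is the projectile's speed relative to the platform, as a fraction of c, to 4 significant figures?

Inverse velocity addition: u' = (u − v)/(1 − uv/c²)
= (0.9402 − 0.790)/(1 − 0.9402×0.790) = 0.1502/0.257242 = 0.5839

u' ≈ 0.5839c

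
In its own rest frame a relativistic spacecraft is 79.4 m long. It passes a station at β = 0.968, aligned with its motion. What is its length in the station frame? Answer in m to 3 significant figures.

γ = 1/√(1 − 0.968²) = 3.9849
Length contraction: L = L₀/γ = 79.4/3.9849 = 19.9 m

L ≈ 19.9 m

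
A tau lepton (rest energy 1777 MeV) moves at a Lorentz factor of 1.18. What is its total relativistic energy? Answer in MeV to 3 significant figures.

E ≈ 2100 MeV

γ = 1.18 (given)
E = γm₀c² = 1.18 × 1777 MeV = 2100 MeV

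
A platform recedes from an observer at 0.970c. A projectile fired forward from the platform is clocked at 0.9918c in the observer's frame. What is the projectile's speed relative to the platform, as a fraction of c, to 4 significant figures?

u' ≈ 0.5744c

Inverse velocity addition: u' = (u − v)/(1 − uv/c²)
= (0.9918 − 0.970)/(1 − 0.9918×0.970) = 0.02180/0.0379540 = 0.5744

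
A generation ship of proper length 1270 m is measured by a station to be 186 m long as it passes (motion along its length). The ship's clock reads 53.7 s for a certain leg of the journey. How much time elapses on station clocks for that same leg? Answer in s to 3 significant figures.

Length contraction ⇒ γ = L₀/L = 1270/186 = 6.8280
Time dilation: Δt = γτ₀ = 6.8280 × 53.7 s = 367 s

Δt ≈ 367 s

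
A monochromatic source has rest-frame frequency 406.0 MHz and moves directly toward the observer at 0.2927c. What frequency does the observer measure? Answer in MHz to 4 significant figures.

f_obs ≈ 548.9 MHz

Relativistic Doppler: f_obs = f_src √((1+β)/(1−β))
= 406.0 × √(1.29270/0.707300) = 406.0 × 1.35191 = 548.9 MHz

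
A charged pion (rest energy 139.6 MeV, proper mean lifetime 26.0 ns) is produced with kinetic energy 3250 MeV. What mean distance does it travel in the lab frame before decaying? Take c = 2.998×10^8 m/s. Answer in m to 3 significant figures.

d ≈ 189 m

γ = 1 + K/(m₀c²) = 1 + 3250/139.6 = 24.281
β = √(1 − 1/γ²) = 0.99915
Dilated lifetime: γτ₀ = 24.281 × 26.0 ns = 631.30 ns
d = βc·γτ₀ = 0.99915 × (2.998×10^8 m/s) × 6.3130×10^-7 s = 189 m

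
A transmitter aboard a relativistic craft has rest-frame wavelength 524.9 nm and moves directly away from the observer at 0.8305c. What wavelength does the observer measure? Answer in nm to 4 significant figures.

λ_obs ≈ 1725 nm

Relativistic Doppler: λ_obs = λ_src √((1+β)/(1−β))
= 524.9 × √(1.83050/0.169500) = 524.9 × 3.28625 = 1725 nm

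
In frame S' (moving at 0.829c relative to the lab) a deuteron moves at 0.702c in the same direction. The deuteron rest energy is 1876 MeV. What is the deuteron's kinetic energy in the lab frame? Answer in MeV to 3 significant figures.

u_lab = (0.702 + 0.829)/(1 + 0.702×0.829) = 0.967788
γ = 1/√(1 − 0.967788²) = 3.9719
K = (γ − 1)m₀c² = (3.9719 − 1) × 1876 = 2.9719 × 1876 = 5580 MeV

K ≈ 5580 MeV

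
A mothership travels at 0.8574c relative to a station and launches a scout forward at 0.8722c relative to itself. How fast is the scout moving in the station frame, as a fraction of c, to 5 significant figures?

Compose boost 2: (0.8722 + 0.8574)/(1 + 0.8722×0.8574) = 1.7296/1.747824 = 0.98957

u ≈ 0.98957c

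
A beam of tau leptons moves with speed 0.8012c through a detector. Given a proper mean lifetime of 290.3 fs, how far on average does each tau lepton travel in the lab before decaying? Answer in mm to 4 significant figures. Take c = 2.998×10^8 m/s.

d ≈ 0.1165 mm

γ = 1/√(1 − 0.8012²) = 1.67113
Dilated lifetime: Δt = γτ₀ = 1.67113 × 290.3 fs = 485.130 fs
d = vΔt = 0.8012c × 485.130 fs = 2.40200×10^8 m/s × 4.85130×10^-13 s = 0.1165 mm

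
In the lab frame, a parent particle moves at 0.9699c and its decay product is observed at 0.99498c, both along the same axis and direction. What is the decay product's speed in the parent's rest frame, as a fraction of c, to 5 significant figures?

u' ≈ 0.71721c

Inverse velocity addition: u' = (u − v)/(1 − uv/c²)
= (0.99498 − 0.9699)/(1 − 0.99498×0.9699) = 0.025080/0.03496890 = 0.71721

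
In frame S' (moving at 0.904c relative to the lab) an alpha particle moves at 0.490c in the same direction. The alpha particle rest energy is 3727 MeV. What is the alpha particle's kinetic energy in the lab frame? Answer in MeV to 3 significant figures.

u_lab = (0.490 + 0.904)/(1 + 0.490×0.904) = 0.966070
γ = 1/√(1 − 0.966070²) = 3.8717
K = (γ − 1)m₀c² = (3.8717 − 1) × 3727 = 2.8717 × 3727 = 10700 MeV

K ≈ 10700 MeV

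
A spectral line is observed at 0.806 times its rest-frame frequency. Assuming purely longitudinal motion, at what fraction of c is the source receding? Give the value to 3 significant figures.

β ≈ 0.212

f_obs/f_src = √((1−β)/(1+β)) = 0.806  ⇒  (1−β)/(1+β) = 0.64964
β = |1 − D²|/(1 + D²) = |1 − 0.64964|/(1 + 0.64964) = 0.212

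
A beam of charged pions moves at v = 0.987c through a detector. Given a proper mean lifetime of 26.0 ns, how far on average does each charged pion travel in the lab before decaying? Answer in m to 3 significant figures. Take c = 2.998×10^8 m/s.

d ≈ 47.9 m

γ = 1/√(1 − 0.987²) = 6.2220
Dilated lifetime: Δt = γτ₀ = 6.2220 × 26.0 ns = 161.77 ns
d = vΔt = 0.987c × 161.77 ns = 2.9590×10^8 m/s × 1.6177×10^-7 s = 47.9 m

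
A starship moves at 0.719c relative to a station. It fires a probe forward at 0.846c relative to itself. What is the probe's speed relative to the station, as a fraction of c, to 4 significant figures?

u ≈ 0.9731c

Relativistic velocity addition: u = (u' + v)/(1 + u'v/c²)
= (0.846 + 0.719)/(1 + 0.846×0.719) = 1.565/1.60827 = 0.9731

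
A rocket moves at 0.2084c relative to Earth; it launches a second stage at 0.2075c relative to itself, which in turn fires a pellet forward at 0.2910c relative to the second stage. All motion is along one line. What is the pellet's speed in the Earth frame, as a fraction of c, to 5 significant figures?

Compose boost 2: (0.2075 + 0.2084)/(1 + 0.2075×0.2084) = 0.41590/1.043243 = 0.3986607
Compose boost 3: (0.2910 + 0.3986607)/(1 + 0.2910×0.3986607) = 0.6896607/1.116010 = 0.61797

u ≈ 0.61797c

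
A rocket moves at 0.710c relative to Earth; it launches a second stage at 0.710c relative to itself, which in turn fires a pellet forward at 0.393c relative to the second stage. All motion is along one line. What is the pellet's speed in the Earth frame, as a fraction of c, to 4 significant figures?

Compose boost 2: (0.710 + 0.710)/(1 + 0.710×0.710) = 1.420/1.50410 = 0.944086
Compose boost 3: (0.393 + 0.944086)/(1 + 0.393×0.944086) = 1.33709/1.37103 = 0.9752

u ≈ 0.9752c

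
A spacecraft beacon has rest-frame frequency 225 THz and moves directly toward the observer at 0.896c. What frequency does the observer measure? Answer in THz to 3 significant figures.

Relativistic Doppler: f_obs = f_src √((1+β)/(1−β))
= 225 × √(1.8960/0.10400) = 225 × 4.2698 = 961 THz

f_obs ≈ 961 THz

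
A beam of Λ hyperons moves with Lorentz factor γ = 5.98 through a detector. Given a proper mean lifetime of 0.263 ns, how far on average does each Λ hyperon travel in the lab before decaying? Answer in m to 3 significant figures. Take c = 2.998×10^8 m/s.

d ≈ 0.465 m

β = √(1 − 1/γ²) = √(1 − 1/5.98²) = 0.98592
Dilated lifetime: Δt = γτ₀ = 5.98 × 0.263 ns = 1.5727 ns
d = vΔt = 0.98592c × 1.5727 ns = 2.9558×10^8 m/s × 1.5727×10^-9 s = 0.465 m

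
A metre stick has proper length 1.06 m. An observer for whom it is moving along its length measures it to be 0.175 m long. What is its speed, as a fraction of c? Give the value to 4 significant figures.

γ = L₀/L = 1.06/0.175 = 6.05714
β = √(1 − 1/γ²) = 0.9863

β ≈ 0.9863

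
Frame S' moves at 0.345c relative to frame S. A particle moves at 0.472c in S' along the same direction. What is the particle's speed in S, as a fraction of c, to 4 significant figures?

Relativistic velocity addition: u = (u' + v)/(1 + u'v/c²)
= (0.472 + 0.345)/(1 + 0.472×0.345) = 0.8170/1.16284 = 0.7026

u ≈ 0.7026c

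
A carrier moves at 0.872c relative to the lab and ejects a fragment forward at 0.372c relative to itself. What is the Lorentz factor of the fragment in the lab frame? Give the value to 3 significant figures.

u_lab = (0.372 + 0.872)/(1 + 0.372×0.872) = 1.244/1.32438 = 0.939305
γ = 1/√(1 − 0.939305²) = 2.91

γ ≈ 2.91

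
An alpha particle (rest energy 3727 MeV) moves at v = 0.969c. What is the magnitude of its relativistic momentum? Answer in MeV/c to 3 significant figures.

γ = 1/√(1 − 0.969²) = 4.0476
p = γβm₀c = 4.0476 × 0.969 × 3727 MeV/c = 14600 MeV/c

p ≈ 14600 MeV/c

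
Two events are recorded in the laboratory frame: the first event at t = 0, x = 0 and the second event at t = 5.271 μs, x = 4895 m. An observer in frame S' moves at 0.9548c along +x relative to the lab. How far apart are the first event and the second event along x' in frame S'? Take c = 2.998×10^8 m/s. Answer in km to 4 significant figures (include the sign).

γ = 1/√(1 − 0.9548²) = 3.36418
Δx' = γ(Δx − vΔt) = 3.36418 × (4895 m − 0.9548×(2.998×10^8 m/s)×5.271×10^-6 s)
= 3.36418 × (3386.18 m) = 11.39 km

Δx' ≈ 11.39 km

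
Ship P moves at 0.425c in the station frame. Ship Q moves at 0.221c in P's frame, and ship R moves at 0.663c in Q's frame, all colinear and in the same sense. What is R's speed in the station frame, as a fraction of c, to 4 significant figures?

Compose boost 2: (0.221 + 0.425)/(1 + 0.221×0.425) = 0.6460/1.09393 = 0.590534
Compose boost 3: (0.663 + 0.590534)/(1 + 0.663×0.590534) = 1.25353/1.39152 = 0.9008

u ≈ 0.9008c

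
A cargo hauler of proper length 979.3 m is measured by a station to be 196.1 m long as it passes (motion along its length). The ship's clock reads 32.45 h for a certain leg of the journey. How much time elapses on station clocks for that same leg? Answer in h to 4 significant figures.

Length contraction ⇒ γ = L₀/L = 979.3/196.1 = 4.99388
Time dilation: Δt = γτ₀ = 4.99388 × 32.45 h = 162.1 h

Δt ≈ 162.1 h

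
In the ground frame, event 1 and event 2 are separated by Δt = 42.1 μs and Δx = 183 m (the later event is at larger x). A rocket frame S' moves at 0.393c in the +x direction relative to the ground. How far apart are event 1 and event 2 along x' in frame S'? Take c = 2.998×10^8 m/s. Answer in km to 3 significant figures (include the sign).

Δx' ≈ -5.20 km

γ = 1/√(1 − 0.393²) = 1.0875
Δx' = γ(Δx − vΔt) = 1.0875 × (183 m − 0.393×(2.998×10^8 m/s)×42.1×10^-6 s)
= 1.0875 × (-4777.3 m) = -5.20 km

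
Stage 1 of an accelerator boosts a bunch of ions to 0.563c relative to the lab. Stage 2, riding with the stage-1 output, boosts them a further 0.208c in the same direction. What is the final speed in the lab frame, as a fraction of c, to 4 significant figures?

Compose boost 2: (0.208 + 0.563)/(1 + 0.208×0.563) = 0.7710/1.11710 = 0.6902

u ≈ 0.6902c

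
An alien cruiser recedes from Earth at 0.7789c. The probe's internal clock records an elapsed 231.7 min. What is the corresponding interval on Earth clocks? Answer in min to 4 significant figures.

Δt ≈ 369.5 min

γ = 1/√(1 − 0.7789²) = 1.59452
Time dilation: Δt = γτ₀ = 1.59452 × 231.7 min = 369.5 min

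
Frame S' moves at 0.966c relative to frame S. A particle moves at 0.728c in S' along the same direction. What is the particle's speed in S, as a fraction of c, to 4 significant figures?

u ≈ 0.9946c

Relativistic velocity addition: u = (u' + v)/(1 + u'v/c²)
= (0.728 + 0.966)/(1 + 0.728×0.966) = 1.694/1.70325 = 0.9946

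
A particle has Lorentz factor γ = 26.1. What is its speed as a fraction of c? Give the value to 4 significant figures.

β = √(1 − 1/γ²) = √(1 − 1/26.1²) = √(0.998532) = 0.9993

β ≈ 0.9993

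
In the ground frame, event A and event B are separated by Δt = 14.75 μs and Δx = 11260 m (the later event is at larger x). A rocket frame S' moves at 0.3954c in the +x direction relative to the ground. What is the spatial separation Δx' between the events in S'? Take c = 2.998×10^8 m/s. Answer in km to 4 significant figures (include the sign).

γ = 1/√(1 − 0.3954²) = 1.08872
Δx' = γ(Δx − vΔt) = 1.08872 × (11260 m − 0.3954×(2.998×10^8 m/s)×14.75×10^-6 s)
= 1.08872 × (9511.52 m) = 10.36 km

Δx' ≈ 10.36 km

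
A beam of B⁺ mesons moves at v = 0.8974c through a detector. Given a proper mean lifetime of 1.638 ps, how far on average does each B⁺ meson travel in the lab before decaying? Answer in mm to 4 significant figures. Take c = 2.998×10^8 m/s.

γ = 1/√(1 − 0.8974²) = 2.26645
Dilated lifetime: Δt = γτ₀ = 2.26645 × 1.638 ps = 3.71245 ps
d = vΔt = 0.8974c × 3.71245 ps = 2.69041×10^8 m/s × 3.71245×10^-12 s = 0.9988 mm

d ≈ 0.9988 mm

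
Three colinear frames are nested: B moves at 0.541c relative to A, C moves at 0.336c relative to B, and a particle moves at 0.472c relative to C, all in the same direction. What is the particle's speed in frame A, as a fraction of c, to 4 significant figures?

Compose boost 2: (0.336 + 0.541)/(1 + 0.336×0.541) = 0.8770/1.18178 = 0.742103
Compose boost 3: (0.472 + 0.742103)/(1 + 0.472×0.742103) = 1.21410/1.35027 = 0.8992

u ≈ 0.8992c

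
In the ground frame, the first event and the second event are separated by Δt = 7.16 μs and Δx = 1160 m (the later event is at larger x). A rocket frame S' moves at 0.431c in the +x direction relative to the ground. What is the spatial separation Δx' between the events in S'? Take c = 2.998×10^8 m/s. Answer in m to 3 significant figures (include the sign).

γ = 1/√(1 − 0.431²) = 1.1082
Δx' = γ(Δx − vΔt) = 1.1082 × (1160 m − 0.431×(2.998×10^8 m/s)×7.16×10^-6 s)
= 1.1082 × (234.83 m) = 260 m

Δx' ≈ 260 m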